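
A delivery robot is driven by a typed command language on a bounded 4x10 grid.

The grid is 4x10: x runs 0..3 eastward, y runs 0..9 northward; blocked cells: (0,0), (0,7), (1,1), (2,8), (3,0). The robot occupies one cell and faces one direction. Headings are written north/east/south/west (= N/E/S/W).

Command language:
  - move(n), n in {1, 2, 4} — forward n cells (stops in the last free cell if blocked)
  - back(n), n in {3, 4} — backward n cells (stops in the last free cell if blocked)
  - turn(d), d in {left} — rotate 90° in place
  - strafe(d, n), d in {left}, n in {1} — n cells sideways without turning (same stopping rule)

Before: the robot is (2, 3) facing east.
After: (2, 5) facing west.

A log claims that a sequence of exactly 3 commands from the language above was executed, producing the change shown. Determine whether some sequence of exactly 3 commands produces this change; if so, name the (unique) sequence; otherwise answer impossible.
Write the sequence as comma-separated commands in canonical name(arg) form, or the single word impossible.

key: position moved to (2,5) AND the heading swung to W — translation plus rotation needed
from: (2, 3) facing east
1. turn(left) → (2, 3) facing north
2. move(2) → (2, 5) facing north
3. turn(left) → (2, 5) facing west
no rival 3-sequence matches.

turn(left), move(2), turn(left)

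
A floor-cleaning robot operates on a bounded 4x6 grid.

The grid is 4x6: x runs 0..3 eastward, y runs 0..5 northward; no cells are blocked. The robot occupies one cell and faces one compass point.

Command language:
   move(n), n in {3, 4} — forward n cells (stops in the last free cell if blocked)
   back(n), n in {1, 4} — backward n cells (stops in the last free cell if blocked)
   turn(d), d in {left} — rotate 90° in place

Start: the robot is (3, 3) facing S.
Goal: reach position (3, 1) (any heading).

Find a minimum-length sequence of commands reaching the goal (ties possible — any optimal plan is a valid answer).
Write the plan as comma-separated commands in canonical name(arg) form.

from: (3, 3) facing S
step 1 (move(4)): (3, 0) facing S
step 2 (back(1)): (3, 1) facing S
shorter routes all fall short; 2 is best.

move(4), back(1)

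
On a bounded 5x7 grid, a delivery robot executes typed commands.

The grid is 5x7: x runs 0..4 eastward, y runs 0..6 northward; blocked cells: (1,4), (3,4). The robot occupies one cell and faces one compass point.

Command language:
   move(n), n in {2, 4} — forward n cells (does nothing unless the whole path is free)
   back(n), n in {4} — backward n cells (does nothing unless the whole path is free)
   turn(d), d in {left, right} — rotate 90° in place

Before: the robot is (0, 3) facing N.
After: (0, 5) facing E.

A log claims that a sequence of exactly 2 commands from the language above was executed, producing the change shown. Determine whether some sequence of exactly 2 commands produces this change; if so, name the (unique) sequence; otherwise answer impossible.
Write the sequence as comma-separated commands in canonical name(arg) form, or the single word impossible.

key: position moved to (0,5) AND the heading swung to E — translation plus rotation needed
begin: (0, 3) facing N
[1] after move(2): (0, 5) facing N
[2] after turn(right): (0, 5) facing E
all 25 alternatives checked — unique.

move(2), turn(right)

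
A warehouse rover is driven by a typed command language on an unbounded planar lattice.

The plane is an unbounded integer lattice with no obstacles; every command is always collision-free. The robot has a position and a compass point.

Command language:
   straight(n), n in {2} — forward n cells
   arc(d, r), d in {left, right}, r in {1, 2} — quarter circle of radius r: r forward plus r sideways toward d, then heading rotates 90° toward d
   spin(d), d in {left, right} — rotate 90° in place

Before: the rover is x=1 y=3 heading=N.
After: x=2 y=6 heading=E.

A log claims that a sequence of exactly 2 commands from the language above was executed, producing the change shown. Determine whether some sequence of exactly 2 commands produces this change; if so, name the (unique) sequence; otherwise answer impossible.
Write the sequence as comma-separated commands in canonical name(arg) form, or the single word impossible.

key: running arc(right, 1) before straight(2) would end elsewhere — order is forced
initial: x=1 y=3 heading=N
t=1 straight(2) ⇒ x=1 y=5 heading=N
t=2 arc(right, 1) ⇒ x=2 y=6 heading=E
uniquely the one of 49 2-step routes that fits.

straight(2), arc(right, 1)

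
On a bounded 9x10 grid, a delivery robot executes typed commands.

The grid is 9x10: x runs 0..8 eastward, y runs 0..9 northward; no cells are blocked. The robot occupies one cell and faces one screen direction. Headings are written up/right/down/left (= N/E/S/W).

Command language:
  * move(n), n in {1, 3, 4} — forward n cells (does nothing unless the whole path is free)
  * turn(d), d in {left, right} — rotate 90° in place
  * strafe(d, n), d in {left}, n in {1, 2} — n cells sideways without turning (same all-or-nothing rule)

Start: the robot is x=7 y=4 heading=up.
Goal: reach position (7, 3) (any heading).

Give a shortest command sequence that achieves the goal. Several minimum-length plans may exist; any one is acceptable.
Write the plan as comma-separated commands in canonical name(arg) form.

turn(left), strafe(left, 1)

t0: x=7 y=4 heading=up
[1] after turn(left): x=7 y=4 heading=left
[2] after strafe(left, 1): x=7 y=3 heading=left
minimal: 2 command(s), checked below 2.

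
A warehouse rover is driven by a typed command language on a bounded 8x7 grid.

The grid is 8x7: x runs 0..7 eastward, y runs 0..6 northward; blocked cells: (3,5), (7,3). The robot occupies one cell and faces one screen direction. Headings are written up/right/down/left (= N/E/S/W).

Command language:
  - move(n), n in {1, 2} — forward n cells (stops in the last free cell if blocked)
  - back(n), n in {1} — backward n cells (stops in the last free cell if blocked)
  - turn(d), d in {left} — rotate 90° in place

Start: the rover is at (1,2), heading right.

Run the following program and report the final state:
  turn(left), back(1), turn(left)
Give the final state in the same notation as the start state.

at (1,1), heading left

initial: at (1,2), heading right
step 1 (turn(left)): at (1,2), heading up
step 2 (back(1)): at (1,1), heading up
step 3 (turn(left)): at (1,1), heading left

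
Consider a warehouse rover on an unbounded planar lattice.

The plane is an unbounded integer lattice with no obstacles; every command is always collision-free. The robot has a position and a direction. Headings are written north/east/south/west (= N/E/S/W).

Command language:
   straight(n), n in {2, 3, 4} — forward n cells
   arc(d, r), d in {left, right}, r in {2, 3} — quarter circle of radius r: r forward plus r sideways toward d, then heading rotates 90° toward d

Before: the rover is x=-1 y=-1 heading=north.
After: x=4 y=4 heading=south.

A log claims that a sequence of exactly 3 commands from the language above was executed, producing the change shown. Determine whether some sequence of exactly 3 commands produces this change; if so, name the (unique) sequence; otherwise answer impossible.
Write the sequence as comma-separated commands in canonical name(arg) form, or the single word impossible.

straight(4), arc(right, 3), arc(right, 2)

key: order matters: swapping straight(4) and arc(right, 2) lands elsewhere
begin: x=-1 y=-1 heading=north
step 1 (straight(4)): x=-1 y=3 heading=north
step 2 (arc(right, 3)): x=2 y=6 heading=east
step 3 (arc(right, 2)): x=4 y=4 heading=south
no rival 3-sequence matches.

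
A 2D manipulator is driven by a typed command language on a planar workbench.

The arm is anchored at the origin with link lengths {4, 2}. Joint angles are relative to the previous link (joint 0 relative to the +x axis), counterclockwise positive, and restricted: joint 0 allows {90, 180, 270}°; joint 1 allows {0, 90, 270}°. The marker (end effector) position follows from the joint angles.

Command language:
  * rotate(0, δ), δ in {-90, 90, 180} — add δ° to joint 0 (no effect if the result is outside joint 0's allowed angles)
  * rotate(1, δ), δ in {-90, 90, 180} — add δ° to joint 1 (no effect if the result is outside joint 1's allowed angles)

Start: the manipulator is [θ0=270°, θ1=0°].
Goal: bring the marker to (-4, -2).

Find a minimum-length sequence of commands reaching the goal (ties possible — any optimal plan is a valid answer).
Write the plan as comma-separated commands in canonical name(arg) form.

initial: [θ0=270°, θ1=0°]
1. rotate(1, 90) → [θ0=270°, θ1=90°]
2. rotate(0, -90) → [θ0=180°, θ1=90°]
nothing shorter than 2 reaches the goal.

rotate(1, 90), rotate(0, -90)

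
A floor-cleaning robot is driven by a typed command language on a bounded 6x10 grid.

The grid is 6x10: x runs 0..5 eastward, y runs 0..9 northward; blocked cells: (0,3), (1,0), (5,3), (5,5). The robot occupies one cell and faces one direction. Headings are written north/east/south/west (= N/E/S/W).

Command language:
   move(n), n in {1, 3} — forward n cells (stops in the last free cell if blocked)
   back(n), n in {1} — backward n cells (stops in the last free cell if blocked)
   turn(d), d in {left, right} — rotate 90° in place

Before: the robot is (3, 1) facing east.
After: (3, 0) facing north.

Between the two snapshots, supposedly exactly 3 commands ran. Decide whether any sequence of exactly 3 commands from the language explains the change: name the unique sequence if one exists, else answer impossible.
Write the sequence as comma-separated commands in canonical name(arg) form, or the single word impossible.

key: cell and facing (now N) both changed — the 3 commands mix motion and turning
begin: (3, 1) facing east
step 1 (turn(left)): (3, 1) facing north
step 2 (back(1)): (3, 0) facing north
step 3 (back(1)): (3, 0) facing north
no other 3-command option fits: unique.

turn(left), back(1), back(1)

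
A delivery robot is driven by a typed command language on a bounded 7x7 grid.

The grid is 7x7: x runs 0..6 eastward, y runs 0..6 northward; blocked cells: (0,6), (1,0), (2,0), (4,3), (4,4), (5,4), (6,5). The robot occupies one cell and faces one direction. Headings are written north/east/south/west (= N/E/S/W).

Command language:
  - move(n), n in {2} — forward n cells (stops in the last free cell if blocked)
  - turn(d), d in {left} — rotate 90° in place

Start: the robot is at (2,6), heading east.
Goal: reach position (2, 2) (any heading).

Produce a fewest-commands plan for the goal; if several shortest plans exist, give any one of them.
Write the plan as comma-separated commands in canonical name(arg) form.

turn(left), turn(left), turn(left), move(2), move(2)

initial: at (2,6), heading east
step 1 (turn(left)): at (2,6), heading north
step 2 (turn(left)): at (2,6), heading west
step 3 (turn(left)): at (2,6), heading south
step 4 (move(2)): at (2,4), heading south
step 5 (move(2)): at (2,2), heading south
shorter routes all fall short; 5 is best.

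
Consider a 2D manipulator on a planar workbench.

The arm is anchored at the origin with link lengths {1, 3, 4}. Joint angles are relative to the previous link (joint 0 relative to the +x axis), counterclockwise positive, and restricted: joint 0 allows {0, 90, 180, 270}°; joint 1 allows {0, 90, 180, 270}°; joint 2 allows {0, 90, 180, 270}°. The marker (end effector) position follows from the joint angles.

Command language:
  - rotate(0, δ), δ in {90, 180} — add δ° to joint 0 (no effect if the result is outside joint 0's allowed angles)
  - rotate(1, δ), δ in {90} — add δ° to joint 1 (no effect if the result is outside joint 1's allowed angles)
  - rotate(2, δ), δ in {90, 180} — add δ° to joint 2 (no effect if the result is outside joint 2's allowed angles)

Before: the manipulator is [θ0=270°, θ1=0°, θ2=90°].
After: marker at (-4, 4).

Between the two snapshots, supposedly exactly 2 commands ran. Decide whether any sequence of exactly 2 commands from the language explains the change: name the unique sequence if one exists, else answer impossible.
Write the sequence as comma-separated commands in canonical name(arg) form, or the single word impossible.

rotate(0, 90), rotate(0, 90)

initial: [θ0=270°, θ1=0°, θ2=90°]
1. rotate(0, 90) → [θ0=0°, θ1=0°, θ2=90°]
2. rotate(0, 90) → [θ0=90°, θ1=0°, θ2=90°]
uniquely the one of 25 2-step routes that fits.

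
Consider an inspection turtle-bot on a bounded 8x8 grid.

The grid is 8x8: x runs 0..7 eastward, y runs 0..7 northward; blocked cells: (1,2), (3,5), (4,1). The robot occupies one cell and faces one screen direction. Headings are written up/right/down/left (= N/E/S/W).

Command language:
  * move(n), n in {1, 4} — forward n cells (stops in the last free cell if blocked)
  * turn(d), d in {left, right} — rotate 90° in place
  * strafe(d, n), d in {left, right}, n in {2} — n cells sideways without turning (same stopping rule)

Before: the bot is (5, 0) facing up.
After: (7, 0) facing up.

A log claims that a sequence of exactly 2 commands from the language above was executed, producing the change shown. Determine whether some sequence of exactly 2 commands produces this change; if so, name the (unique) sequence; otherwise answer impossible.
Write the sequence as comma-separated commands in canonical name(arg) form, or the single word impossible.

key: the second strafe(right, 2) runs into the grid edge before its full distance
begin: (5, 0) facing up
t=1 strafe(right, 2) ⇒ (7, 0) facing up
t=2 strafe(right, 2) ⇒ (7, 0) facing up
uniquely the one of 36 2-step routes that fits.

strafe(right, 2), strafe(right, 2)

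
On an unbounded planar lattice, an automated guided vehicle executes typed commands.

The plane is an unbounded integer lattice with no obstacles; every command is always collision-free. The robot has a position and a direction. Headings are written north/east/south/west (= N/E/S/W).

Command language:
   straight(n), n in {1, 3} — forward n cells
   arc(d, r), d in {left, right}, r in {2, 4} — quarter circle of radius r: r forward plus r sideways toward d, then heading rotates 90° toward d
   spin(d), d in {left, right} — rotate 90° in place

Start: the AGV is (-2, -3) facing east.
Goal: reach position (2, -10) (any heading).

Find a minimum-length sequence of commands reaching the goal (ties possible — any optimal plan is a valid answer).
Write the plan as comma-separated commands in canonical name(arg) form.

from: (-2, -3) facing east
step 1 (arc(right, 4)): (2, -7) facing south
step 2 (straight(3)): (2, -10) facing south
nothing shorter than 2 reaches the goal.

arc(right, 4), straight(3)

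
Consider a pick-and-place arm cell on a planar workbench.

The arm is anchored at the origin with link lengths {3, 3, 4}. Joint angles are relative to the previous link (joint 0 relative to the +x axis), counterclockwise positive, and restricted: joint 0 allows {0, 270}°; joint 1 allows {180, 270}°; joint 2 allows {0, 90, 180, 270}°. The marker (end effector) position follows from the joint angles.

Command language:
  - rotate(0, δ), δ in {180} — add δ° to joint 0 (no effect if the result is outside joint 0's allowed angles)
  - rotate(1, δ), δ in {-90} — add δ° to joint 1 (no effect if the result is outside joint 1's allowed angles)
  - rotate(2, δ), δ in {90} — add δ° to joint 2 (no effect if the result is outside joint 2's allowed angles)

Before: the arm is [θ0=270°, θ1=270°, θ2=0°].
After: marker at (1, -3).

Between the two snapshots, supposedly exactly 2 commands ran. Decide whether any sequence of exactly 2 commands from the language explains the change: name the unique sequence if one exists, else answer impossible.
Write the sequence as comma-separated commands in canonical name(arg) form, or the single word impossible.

rotate(2, 90), rotate(2, 90)

begin: [θ0=270°, θ1=270°, θ2=0°]
[1] after rotate(2, 90): [θ0=270°, θ1=270°, θ2=90°]
[2] after rotate(2, 90): [θ0=270°, θ1=270°, θ2=180°]
all 9 alternatives checked — unique.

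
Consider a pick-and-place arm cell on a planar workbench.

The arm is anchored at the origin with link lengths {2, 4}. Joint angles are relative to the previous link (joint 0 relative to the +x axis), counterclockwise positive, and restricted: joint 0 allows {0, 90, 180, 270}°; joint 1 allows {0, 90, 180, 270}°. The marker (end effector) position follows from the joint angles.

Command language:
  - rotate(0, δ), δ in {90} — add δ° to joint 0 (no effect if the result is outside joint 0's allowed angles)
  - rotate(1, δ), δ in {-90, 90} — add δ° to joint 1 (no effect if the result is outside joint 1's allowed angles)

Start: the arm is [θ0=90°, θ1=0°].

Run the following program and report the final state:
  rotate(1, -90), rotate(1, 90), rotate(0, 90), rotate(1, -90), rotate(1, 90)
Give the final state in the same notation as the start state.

from: [θ0=90°, θ1=0°]
step 1 (rotate(1, -90)): [θ0=90°, θ1=270°]
step 2 (rotate(1, 90)): [θ0=90°, θ1=0°]
step 3 (rotate(0, 90)): [θ0=180°, θ1=0°]
step 4 (rotate(1, -90)): [θ0=180°, θ1=270°]
step 5 (rotate(1, 90)): [θ0=180°, θ1=0°]

[θ0=180°, θ1=0°]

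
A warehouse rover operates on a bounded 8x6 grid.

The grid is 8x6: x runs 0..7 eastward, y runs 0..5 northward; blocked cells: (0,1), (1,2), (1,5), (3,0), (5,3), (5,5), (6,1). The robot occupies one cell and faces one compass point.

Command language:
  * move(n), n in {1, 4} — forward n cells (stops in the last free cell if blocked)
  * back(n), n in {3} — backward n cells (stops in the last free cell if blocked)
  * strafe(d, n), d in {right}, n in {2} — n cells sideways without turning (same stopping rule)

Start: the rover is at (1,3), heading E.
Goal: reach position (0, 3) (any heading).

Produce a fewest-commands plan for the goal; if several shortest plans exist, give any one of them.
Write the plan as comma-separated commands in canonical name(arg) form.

back(3)

t0: at (1,3), heading E
1. back(3) → at (0,3), heading E
nothing shorter than 1 reaches the goal.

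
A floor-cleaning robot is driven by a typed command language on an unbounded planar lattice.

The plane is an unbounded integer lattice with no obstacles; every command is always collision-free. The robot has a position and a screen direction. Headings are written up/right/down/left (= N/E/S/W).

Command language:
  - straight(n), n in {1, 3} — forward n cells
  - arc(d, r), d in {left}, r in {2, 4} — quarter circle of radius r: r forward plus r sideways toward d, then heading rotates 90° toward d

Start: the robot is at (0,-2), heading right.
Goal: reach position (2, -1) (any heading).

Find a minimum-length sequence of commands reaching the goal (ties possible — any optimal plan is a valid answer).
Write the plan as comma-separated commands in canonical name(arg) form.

t0: at (0,-2), heading right
t=1 arc(left, 2) ⇒ at (2,0), heading up
t=2 straight(3) ⇒ at (2,3), heading up
t=3 arc(left, 2) ⇒ at (0,5), heading left
t=4 arc(left, 2) ⇒ at (-2,3), heading down
t=5 arc(left, 4) ⇒ at (2,-1), heading right
minimal: 5 command(s), checked below 5.

arc(left, 2), straight(3), arc(left, 2), arc(left, 2), arc(left, 4)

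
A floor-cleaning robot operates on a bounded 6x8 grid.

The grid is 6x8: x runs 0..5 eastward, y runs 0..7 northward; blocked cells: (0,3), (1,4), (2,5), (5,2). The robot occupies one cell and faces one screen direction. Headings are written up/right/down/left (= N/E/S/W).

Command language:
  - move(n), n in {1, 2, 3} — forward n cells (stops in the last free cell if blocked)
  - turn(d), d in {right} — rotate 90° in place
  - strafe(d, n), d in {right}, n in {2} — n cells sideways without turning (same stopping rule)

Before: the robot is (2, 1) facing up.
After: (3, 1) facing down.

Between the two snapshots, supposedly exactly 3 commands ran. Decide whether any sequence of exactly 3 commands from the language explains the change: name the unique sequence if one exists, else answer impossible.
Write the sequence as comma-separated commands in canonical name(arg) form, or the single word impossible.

turn(right), move(1), turn(right)

key: position moved to (3,1) AND the heading swung to S — translation plus rotation needed
begin: (2, 1) facing up
step 1 (turn(right)): (2, 1) facing right
step 2 (move(1)): (3, 1) facing right
step 3 (turn(right)): (3, 1) facing down
all 125 alternatives checked — unique.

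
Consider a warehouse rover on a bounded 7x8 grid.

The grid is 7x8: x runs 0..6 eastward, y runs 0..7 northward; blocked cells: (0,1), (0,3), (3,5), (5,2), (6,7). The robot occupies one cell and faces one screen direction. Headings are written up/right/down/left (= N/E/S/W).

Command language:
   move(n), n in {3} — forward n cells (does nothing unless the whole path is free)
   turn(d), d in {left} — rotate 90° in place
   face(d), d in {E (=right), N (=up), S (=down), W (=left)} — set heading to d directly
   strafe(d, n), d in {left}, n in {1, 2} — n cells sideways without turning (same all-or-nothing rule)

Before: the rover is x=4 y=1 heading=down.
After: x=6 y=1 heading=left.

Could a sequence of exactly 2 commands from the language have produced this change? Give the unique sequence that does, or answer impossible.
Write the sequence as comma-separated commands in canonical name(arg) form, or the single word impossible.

key: position moved to (6,1) AND the heading swung to W — translation plus rotation needed
from: x=4 y=1 heading=down
step 1 (strafe(left, 2)): x=6 y=1 heading=down
step 2 (face(W)): x=6 y=1 heading=left
uniquely the one of 64 2-step routes that fits.

strafe(left, 2), face(W)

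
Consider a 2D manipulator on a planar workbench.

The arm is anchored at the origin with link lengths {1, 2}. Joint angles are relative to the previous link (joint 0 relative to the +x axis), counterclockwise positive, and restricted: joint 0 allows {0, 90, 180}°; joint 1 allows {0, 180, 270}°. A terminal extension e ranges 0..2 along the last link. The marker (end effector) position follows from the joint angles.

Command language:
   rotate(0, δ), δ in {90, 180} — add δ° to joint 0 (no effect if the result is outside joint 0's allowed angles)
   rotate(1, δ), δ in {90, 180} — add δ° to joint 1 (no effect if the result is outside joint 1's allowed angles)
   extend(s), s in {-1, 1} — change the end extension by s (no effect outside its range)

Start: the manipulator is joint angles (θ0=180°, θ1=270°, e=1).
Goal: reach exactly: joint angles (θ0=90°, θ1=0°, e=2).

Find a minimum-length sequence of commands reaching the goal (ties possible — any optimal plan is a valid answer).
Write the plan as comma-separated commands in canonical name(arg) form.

begin: joint angles (θ0=180°, θ1=270°, e=1)
[1] after rotate(0, 180): joint angles (θ0=0°, θ1=270°, e=1)
[2] after extend(1): joint angles (θ0=0°, θ1=270°, e=2)
[3] after rotate(1, 90): joint angles (θ0=0°, θ1=0°, e=2)
[4] after rotate(0, 90): joint angles (θ0=90°, θ1=0°, e=2)
shorter routes all fall short; 4 is best.

rotate(0, 180), extend(1), rotate(1, 90), rotate(0, 90)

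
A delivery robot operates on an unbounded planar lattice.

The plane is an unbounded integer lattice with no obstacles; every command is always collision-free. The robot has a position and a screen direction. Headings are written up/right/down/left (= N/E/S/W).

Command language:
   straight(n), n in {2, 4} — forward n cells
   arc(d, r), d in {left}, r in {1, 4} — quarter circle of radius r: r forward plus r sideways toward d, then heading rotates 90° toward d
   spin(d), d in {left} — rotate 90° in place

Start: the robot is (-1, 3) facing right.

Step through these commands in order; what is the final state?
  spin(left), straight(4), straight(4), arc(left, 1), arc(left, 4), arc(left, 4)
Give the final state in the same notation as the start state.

(-2, 4) facing right

t0: (-1, 3) facing right
1. spin(left) → (-1, 3) facing up
2. straight(4) → (-1, 7) facing up
3. straight(4) → (-1, 11) facing up
4. arc(left, 1) → (-2, 12) facing left
5. arc(left, 4) → (-6, 8) facing down
6. arc(left, 4) → (-2, 4) facing right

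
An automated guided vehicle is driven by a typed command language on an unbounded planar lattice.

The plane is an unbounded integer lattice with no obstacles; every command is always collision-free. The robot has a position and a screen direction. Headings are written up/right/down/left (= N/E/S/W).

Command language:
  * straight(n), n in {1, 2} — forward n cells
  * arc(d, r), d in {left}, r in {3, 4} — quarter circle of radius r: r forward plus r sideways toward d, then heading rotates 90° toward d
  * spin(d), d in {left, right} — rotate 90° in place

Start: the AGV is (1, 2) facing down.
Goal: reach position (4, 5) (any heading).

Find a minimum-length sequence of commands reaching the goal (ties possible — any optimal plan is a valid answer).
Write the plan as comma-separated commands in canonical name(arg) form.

spin(left), arc(left, 3)

start: (1, 2) facing down
t=1 spin(left) ⇒ (1, 2) facing right
t=2 arc(left, 3) ⇒ (4, 5) facing up
no 1-step plan works, so 2 is optimal.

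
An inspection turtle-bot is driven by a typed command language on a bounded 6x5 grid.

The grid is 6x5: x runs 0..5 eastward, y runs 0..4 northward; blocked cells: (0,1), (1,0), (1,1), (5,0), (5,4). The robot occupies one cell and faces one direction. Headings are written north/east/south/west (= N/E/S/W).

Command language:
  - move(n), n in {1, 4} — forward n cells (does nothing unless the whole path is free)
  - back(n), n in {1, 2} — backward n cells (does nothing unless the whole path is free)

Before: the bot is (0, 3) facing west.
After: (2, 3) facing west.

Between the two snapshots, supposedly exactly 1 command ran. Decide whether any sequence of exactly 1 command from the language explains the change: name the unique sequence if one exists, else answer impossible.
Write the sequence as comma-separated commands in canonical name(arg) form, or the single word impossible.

key: heading stays W — the single command does not turn
start: (0, 3) facing west
t=1 back(2) ⇒ (2, 3) facing west
no other 1-command option fits: unique.

back(2)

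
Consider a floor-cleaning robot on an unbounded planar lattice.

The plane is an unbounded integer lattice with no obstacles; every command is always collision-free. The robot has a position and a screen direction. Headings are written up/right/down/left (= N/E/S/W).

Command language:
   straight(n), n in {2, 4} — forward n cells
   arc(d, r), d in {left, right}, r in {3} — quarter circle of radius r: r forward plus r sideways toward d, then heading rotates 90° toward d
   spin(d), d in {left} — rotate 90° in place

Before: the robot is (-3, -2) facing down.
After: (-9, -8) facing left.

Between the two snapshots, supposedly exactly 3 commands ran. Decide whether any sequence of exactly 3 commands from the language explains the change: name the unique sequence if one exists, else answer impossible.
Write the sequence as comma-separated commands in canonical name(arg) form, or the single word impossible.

arc(right, 3), spin(left), arc(right, 3)

key: cell and facing (now W) both changed — the 3 commands mix motion and turning
initial: (-3, -2) facing down
[1] after arc(right, 3): (-6, -5) facing left
[2] after spin(left): (-6, -5) facing down
[3] after arc(right, 3): (-9, -8) facing left
all 125 alternatives checked — unique.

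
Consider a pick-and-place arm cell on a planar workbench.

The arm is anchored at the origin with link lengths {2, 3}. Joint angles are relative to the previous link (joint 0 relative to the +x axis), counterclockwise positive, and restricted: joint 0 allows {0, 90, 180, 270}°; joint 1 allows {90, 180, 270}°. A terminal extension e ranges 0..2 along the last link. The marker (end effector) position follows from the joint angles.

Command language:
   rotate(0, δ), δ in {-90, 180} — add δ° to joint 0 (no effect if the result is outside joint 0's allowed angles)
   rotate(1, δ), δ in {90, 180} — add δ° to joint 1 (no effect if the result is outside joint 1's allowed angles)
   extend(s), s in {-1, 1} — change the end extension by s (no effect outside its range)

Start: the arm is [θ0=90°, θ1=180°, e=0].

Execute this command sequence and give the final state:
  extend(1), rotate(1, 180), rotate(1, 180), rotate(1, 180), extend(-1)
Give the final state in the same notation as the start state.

[θ0=90°, θ1=180°, e=0]

begin: [θ0=90°, θ1=180°, e=0]
step 1 (extend(1)): [θ0=90°, θ1=180°, e=1]
step 2 (rotate(1, 180)): [θ0=90°, θ1=180°, e=1]
step 3 (rotate(1, 180)): [θ0=90°, θ1=180°, e=1]
step 4 (rotate(1, 180)): [θ0=90°, θ1=180°, e=1]
step 5 (extend(-1)): [θ0=90°, θ1=180°, e=0]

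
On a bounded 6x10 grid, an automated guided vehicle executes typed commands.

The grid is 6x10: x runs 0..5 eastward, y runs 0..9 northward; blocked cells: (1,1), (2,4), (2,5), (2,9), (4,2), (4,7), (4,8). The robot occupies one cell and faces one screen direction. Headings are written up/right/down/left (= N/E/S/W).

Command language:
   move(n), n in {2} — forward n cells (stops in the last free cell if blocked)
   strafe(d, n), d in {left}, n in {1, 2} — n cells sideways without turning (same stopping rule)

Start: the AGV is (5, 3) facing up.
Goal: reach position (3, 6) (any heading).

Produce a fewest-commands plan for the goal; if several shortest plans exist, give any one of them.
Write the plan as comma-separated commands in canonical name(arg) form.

move(2), strafe(left, 1), move(2), strafe(left, 1)

start: (5, 3) facing up
1. move(2) → (5, 5) facing up
2. strafe(left, 1) → (4, 5) facing up
3. move(2) → (4, 6) facing up
4. strafe(left, 1) → (3, 6) facing up
no 3-step plan works, so 4 is optimal.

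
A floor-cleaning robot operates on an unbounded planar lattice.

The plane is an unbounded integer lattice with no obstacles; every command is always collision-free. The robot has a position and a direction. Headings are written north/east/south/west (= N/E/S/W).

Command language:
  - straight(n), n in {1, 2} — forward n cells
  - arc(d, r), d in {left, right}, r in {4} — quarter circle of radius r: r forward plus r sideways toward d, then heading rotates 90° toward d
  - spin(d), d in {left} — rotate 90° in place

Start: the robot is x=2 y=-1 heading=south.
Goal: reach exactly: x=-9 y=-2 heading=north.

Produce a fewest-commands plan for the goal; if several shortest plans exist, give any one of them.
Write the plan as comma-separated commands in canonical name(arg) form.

from: x=2 y=-1 heading=south
[1] after straight(1): x=2 y=-2 heading=south
[2] after arc(right, 4): x=-2 y=-6 heading=west
[3] after straight(1): x=-3 y=-6 heading=west
[4] after straight(2): x=-5 y=-6 heading=west
[5] after arc(right, 4): x=-9 y=-2 heading=north
shorter routes all fall short; 5 is best.

straight(1), arc(right, 4), straight(1), straight(2), arc(right, 4)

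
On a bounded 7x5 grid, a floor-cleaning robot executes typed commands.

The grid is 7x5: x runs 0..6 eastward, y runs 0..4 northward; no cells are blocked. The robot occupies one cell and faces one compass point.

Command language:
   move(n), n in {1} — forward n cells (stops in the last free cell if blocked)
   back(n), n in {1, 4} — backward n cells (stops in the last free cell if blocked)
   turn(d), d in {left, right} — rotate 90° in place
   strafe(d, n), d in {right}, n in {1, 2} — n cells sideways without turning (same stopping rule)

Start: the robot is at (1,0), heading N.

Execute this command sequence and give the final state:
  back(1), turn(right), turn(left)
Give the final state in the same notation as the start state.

at (1,0), heading N

initial: at (1,0), heading N
[1] after back(1): at (1,0), heading N
[2] after turn(right): at (1,0), heading E
[3] after turn(left): at (1,0), heading N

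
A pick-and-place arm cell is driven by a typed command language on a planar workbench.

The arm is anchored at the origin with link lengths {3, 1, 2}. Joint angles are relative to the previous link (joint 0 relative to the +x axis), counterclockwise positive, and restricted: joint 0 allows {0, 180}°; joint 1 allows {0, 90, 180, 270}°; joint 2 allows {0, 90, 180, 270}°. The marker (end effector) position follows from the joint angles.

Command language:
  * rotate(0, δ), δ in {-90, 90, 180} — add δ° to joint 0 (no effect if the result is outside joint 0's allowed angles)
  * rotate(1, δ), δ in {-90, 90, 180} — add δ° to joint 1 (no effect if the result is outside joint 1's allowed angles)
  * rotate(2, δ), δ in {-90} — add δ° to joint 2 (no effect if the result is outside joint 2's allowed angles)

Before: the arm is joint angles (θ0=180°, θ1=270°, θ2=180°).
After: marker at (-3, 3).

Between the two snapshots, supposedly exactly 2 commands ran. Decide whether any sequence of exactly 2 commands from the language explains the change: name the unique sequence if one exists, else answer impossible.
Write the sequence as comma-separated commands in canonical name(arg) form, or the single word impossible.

t0: joint angles (θ0=180°, θ1=270°, θ2=180°)
1. rotate(2, -90) → joint angles (θ0=180°, θ1=270°, θ2=90°)
2. rotate(2, -90) → joint angles (θ0=180°, θ1=270°, θ2=0°)
no rival 2-sequence matches.

rotate(2, -90), rotate(2, -90)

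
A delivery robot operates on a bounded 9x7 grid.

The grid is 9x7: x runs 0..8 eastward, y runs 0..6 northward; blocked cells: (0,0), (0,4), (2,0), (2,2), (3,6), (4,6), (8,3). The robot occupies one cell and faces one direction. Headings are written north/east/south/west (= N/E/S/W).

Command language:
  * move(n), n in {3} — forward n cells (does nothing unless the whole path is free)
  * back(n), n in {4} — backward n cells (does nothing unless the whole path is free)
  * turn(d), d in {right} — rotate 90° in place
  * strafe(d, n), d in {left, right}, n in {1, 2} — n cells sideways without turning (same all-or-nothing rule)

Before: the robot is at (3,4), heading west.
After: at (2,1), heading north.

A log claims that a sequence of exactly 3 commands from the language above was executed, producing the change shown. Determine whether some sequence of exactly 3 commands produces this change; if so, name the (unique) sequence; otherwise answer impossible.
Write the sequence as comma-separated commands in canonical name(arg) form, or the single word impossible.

all 343 sequences checked — none match.

impossible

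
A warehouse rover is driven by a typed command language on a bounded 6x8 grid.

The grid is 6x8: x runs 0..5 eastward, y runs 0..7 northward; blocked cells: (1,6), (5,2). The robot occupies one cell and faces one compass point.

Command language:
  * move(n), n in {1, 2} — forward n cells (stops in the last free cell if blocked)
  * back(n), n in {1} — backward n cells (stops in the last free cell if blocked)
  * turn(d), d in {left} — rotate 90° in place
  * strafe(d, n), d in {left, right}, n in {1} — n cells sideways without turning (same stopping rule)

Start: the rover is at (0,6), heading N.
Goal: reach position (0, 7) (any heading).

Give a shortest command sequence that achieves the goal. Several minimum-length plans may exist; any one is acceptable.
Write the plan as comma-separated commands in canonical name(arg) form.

initial: at (0,6), heading N
step 1 (move(2)): at (0,7), heading N
no 0-step plan works, so 1 is optimal.

move(2)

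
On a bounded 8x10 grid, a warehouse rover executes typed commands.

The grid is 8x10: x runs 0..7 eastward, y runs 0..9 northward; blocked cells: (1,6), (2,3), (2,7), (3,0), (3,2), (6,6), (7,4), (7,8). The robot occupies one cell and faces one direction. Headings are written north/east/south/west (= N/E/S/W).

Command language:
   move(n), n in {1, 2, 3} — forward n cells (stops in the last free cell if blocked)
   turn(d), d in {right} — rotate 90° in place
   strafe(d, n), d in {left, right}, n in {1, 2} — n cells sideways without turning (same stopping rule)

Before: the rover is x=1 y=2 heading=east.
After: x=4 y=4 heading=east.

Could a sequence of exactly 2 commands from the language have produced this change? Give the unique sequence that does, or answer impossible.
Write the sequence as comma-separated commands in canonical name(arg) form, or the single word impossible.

strafe(left, 2), move(3)

key: running move(3) before strafe(left, 2) would end elsewhere — order is forced
start: x=1 y=2 heading=east
[1] after strafe(left, 2): x=1 y=4 heading=east
[2] after move(3): x=4 y=4 heading=east
all 64 alternatives checked — unique.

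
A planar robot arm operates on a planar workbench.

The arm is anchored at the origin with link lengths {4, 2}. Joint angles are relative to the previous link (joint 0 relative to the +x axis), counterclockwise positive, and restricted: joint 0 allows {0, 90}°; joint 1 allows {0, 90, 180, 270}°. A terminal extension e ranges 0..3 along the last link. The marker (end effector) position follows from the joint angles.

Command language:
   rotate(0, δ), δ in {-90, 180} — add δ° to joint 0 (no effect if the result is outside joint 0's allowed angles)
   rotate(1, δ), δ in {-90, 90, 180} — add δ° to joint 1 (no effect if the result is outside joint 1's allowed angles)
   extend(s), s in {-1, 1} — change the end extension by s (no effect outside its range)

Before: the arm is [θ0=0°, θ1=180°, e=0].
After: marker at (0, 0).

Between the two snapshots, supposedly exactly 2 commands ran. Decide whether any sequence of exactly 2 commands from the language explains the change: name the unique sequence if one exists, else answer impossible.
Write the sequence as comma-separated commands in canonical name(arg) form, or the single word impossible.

extend(1), extend(1)

initial: [θ0=0°, θ1=180°, e=0]
step 1 (extend(1)): [θ0=0°, θ1=180°, e=1]
step 2 (extend(1)): [θ0=0°, θ1=180°, e=2]
no other 2-command option fits: unique.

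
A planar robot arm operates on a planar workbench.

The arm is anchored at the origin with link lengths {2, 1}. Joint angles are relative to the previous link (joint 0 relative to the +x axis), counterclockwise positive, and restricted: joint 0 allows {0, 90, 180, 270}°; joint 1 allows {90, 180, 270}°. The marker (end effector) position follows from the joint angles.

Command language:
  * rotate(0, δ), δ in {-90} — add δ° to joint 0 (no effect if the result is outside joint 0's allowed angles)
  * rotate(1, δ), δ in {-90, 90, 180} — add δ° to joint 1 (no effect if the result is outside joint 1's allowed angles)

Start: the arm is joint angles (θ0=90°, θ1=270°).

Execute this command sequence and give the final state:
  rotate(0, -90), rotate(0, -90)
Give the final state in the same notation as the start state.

initial: joint angles (θ0=90°, θ1=270°)
[1] after rotate(0, -90): joint angles (θ0=0°, θ1=270°)
[2] after rotate(0, -90): joint angles (θ0=270°, θ1=270°)

joint angles (θ0=270°, θ1=270°)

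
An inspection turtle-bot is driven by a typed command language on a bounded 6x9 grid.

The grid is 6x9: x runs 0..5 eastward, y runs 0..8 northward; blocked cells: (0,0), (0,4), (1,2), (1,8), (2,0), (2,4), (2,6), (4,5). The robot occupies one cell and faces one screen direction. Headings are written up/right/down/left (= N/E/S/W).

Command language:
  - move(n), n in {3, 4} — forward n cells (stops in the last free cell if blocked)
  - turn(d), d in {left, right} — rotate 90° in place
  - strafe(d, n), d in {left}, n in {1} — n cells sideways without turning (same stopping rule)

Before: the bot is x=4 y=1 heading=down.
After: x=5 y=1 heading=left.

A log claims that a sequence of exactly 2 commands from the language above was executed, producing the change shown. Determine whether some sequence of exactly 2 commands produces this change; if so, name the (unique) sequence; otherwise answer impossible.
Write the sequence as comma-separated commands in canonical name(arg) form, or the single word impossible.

strafe(left, 1), turn(right)

key: cell and facing (now W) both changed — the 2 commands mix motion and turning
start: x=4 y=1 heading=down
t=1 strafe(left, 1) ⇒ x=5 y=1 heading=down
t=2 turn(right) ⇒ x=5 y=1 heading=left
no rival 2-sequence matches.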